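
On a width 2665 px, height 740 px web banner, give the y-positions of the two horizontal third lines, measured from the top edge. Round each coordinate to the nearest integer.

740 / 3 = 246.67, so the horizontal lines sit at one and two thirds of 740.

247 px and 493 px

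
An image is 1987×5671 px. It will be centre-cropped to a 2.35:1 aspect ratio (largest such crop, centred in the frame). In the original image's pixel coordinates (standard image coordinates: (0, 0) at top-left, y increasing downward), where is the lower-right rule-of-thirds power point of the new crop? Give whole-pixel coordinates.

x = 1325 px, y = 2976 px

1987/5671 < 2.35/1, so the 2.35:1 crop keeps the full width 1987 and trims height to 1987 × 1/2.35 = 845.53 px.
Top offset = (5671 − 845.53)/2 = 2412.73 px; left offset = 0.
Lower-right is two-thirds across and two-thirds down within the crop:
x = 0.00 + 2 × 1987.00/3 ≈ 1325; y = 2412.73 + 2 × 845.53/3 ≈ 2976.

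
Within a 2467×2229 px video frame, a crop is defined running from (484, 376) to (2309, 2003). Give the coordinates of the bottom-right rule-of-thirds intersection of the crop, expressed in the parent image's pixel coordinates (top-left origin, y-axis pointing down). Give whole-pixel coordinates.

Crop width = 2309 − 484 = 1825 px; one third is 608.33 px.
Crop height = 2003 − 376 = 1627 px; one third is 542.33 px.
The bottom-right point is two-thirds across and two-thirds down within the crop:
x = 484 + 2 × 608.33 ≈ 1701; y = 376 + 2 × 542.33 ≈ 1461.

x = 1701 px, y = 1461 px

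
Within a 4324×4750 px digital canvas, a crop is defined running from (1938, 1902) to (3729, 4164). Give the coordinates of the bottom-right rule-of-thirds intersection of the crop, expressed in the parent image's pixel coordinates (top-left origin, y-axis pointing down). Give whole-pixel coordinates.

Crop width = 3729 − 1938 = 1791 px; one third is 597.00 px.
Crop height = 4164 − 1902 = 2262 px; one third is 754.00 px.
The bottom-right point is two-thirds across and two-thirds down within the crop:
x = 1938 + 2 × 597.00 ≈ 3132; y = 1902 + 2 × 754.00 ≈ 3410.

(3132, 3410)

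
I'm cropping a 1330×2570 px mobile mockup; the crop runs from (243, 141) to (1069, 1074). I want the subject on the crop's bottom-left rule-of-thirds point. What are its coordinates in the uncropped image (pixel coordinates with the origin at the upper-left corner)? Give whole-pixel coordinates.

x = 518 px, y = 763 px

Crop width = 1069 − 243 = 826 px; one third is 275.33 px.
Crop height = 1074 − 141 = 933 px; one third is 311.00 px.
The bottom-left point is one-third across and two-thirds down within the crop:
x = 243 + 1 × 275.33 ≈ 518; y = 141 + 2 × 311.00 ≈ 763.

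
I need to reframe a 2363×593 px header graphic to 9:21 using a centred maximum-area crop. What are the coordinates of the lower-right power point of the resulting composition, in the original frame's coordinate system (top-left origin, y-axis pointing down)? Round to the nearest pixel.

2363/593 > 9/21, so the 9:21 crop keeps the full height 593 and trims width to 593 × 9/21 = 254.14 px.
Left offset = (2363 − 254.14)/2 = 1054.43 px; top offset = 0.
Lower-right is two-thirds across and two-thirds down within the crop:
x = 1054.43 + 2 × 254.14/3 ≈ 1224; y = 0.00 + 2 × 593.00/3 ≈ 395.

x = 1224 px, y = 395 px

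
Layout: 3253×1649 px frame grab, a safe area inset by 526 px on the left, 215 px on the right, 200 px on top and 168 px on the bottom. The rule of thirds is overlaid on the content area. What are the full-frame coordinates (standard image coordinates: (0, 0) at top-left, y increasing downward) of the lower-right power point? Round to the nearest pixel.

x = 2201 px, y = 1054 px

Content width = 3253 − 526 − 215 = 2512 px; content height = 1649 − 200 − 168 = 1281 px.
Lower-right is two-thirds across and two-thirds down within the content area.
x = 526 + 2 × 2512/3 = 526 + 1674.67 ≈ 2201
y = 200 + 2 × 1281/3 = 200 + 854.00 ≈ 1054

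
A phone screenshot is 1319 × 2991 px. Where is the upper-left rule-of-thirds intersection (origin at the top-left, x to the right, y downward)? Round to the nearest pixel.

The upper-left point sits one-third of the way across and one-third of the way down.
x = 1 × 1319/3 ≈ 440; y = 1 × 2991/3 ≈ 997.

(440, 997)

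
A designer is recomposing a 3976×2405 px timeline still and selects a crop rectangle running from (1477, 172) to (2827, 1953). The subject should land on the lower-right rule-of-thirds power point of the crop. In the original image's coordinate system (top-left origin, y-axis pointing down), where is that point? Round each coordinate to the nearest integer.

Crop width = 2827 − 1477 = 1350 px; one third is 450.00 px.
Crop height = 1953 − 172 = 1781 px; one third is 593.67 px.
The lower-right point is two-thirds across and two-thirds down within the crop:
x = 1477 + 2 × 450.00 ≈ 2377; y = 172 + 2 × 593.67 ≈ 1359.

x = 2377 px, y = 1359 px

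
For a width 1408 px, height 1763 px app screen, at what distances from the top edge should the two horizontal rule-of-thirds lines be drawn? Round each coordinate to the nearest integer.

588 px and 1175 px

1763 / 3 = 587.67, so the horizontal lines sit at one and two thirds of 1763.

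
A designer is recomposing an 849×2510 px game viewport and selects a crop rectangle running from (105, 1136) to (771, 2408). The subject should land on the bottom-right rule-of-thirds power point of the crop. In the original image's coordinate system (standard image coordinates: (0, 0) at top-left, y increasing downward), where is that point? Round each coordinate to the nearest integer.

(549, 1984)

Crop width = 771 − 105 = 666 px; one third is 222.00 px.
Crop height = 2408 − 1136 = 1272 px; one third is 424.00 px.
The bottom-right point is two-thirds across and two-thirds down within the crop:
x = 105 + 2 × 222.00 ≈ 549; y = 1136 + 2 × 424.00 ≈ 1984.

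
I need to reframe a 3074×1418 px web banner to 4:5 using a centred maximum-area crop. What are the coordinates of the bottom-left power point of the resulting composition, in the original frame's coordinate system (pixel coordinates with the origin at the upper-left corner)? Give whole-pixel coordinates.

3074/1418 > 4/5, so the 4:5 crop keeps the full height 1418 and trims width to 1418 × 4/5 = 1134.40 px.
Left offset = (3074 − 1134.40)/2 = 969.80 px; top offset = 0.
Bottom-left is one-third across and two-thirds down within the crop:
x = 969.80 + 1 × 1134.40/3 ≈ 1348; y = 0.00 + 2 × 1418.00/3 ≈ 945.

x = 1348 px, y = 945 px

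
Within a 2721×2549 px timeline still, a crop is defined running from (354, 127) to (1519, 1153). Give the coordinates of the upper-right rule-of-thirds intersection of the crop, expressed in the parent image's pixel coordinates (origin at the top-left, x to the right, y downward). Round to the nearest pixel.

Crop width = 1519 − 354 = 1165 px; one third is 388.33 px.
Crop height = 1153 − 127 = 1026 px; one third is 342.00 px.
The upper-right point is two-thirds across and one-third down within the crop:
x = 354 + 2 × 388.33 ≈ 1131; y = 127 + 1 × 342.00 ≈ 469.

x = 1131 px, y = 469 px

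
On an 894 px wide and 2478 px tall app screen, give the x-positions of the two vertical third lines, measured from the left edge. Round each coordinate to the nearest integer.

894 / 3 = 298, so the vertical lines sit at one and two thirds of 894.

298 px and 596 px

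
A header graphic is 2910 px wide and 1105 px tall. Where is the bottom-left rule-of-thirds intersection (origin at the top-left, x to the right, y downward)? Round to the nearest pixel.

x = 970 px, y = 737 px

The bottom-left point sits one-third of the way across and two-thirds of the way down.
x = 1 × 2910/3 ≈ 970; y = 2 × 1105/3 ≈ 737.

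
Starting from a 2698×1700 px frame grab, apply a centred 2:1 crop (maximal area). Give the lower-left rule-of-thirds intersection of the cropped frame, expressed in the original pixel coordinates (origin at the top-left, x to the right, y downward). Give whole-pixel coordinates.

2698/1700 < 2/1, so the 2:1 crop keeps the full width 2698 and trims height to 2698 × 1/2 = 1349.00 px.
Top offset = (1700 − 1349.00)/2 = 175.50 px; left offset = 0.
Lower-left is one-third across and two-thirds down within the crop:
x = 0.00 + 1 × 2698.00/3 ≈ 899; y = 175.50 + 2 × 1349.00/3 ≈ 1075.

(899, 1075)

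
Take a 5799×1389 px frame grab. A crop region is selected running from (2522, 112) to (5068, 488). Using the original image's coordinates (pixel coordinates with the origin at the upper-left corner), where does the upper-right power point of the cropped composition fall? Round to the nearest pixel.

(4219, 237)

Crop width = 5068 − 2522 = 2546 px; one third is 848.67 px.
Crop height = 488 − 112 = 376 px; one third is 125.33 px.
The upper-right point is two-thirds across and one-third down within the crop:
x = 2522 + 2 × 848.67 ≈ 4219; y = 112 + 1 × 125.33 ≈ 237.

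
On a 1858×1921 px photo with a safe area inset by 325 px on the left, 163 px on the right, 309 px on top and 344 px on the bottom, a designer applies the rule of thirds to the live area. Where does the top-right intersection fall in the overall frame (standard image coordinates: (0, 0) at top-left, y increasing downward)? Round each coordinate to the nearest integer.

Content width = 1858 − 325 − 163 = 1370 px; content height = 1921 − 309 − 344 = 1268 px.
Top-right is two-thirds across and one-third down within the live area.
x = 325 + 2 × 1370/3 = 325 + 913.33 ≈ 1238
y = 309 + 1 × 1268/3 = 309 + 422.67 ≈ 732

(1238, 732)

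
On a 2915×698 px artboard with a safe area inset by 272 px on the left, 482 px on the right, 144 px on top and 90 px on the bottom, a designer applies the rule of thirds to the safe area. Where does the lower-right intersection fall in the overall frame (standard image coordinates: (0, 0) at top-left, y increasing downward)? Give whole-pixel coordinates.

x = 1713 px, y = 453 px

Content width = 2915 − 272 − 482 = 2161 px; content height = 698 − 144 − 90 = 464 px.
Lower-right is two-thirds across and two-thirds down within the safe area.
x = 272 + 2 × 2161/3 = 272 + 1440.67 ≈ 1713
y = 144 + 2 × 464/3 = 144 + 309.33 ≈ 453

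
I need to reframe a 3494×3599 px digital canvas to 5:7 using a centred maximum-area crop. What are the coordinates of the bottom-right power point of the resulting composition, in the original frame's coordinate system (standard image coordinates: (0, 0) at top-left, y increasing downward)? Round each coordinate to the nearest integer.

3494/3599 > 5/7, so the 5:7 crop keeps the full height 3599 and trims width to 3599 × 5/7 = 2570.71 px.
Left offset = (3494 − 2570.71)/2 = 461.64 px; top offset = 0.
Bottom-right is two-thirds across and two-thirds down within the crop:
x = 461.64 + 2 × 2570.71/3 ≈ 2175; y = 0.00 + 2 × 3599.00/3 ≈ 2399.

x = 2175 px, y = 2399 px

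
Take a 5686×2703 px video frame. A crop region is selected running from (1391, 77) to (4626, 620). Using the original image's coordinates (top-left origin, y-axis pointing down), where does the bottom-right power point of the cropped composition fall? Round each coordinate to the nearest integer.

x = 3548 px, y = 439 px

Crop width = 4626 − 1391 = 3235 px; one third is 1078.33 px.
Crop height = 620 − 77 = 543 px; one third is 181.00 px.
The bottom-right point is two-thirds across and two-thirds down within the crop:
x = 1391 + 2 × 1078.33 ≈ 3548; y = 77 + 2 × 181.00 ≈ 439.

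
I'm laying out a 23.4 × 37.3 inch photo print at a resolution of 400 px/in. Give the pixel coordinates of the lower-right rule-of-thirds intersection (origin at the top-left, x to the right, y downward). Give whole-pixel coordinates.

In pixels the canvas is 23.4 × 400 = 9360 wide and 37.3 × 400 = 14920 tall.
The lower-right point is two-thirds across and two-thirds down:
x = 2 × 9360/3 ≈ 6240; y = 2 × 14920/3 ≈ 9947.

(6240, 9947)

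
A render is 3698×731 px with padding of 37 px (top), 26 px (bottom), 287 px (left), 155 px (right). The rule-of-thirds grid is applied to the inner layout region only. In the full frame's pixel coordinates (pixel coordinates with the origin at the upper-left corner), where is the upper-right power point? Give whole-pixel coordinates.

x = 2458 px, y = 260 px

Content width = 3698 − 287 − 155 = 3256 px; content height = 731 − 37 − 26 = 668 px.
Upper-right is two-thirds across and one-third down within the inner layout region.
x = 287 + 2 × 3256/3 = 287 + 2170.67 ≈ 2458
y = 37 + 1 × 668/3 = 37 + 222.67 ≈ 260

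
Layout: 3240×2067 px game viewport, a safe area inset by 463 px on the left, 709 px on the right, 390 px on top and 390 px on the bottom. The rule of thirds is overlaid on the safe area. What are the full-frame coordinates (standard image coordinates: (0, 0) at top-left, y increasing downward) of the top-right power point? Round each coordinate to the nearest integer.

Content width = 3240 − 463 − 709 = 2068 px; content height = 2067 − 390 − 390 = 1287 px.
Top-right is two-thirds across and one-third down within the safe area.
x = 463 + 2 × 2068/3 = 463 + 1378.67 ≈ 1842
y = 390 + 1 × 1287/3 = 390 + 429.00 ≈ 819

(1842, 819)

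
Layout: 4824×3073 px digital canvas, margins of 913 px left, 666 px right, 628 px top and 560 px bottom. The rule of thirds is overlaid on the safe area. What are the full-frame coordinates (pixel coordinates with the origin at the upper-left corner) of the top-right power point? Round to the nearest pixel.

Content width = 4824 − 913 − 666 = 3245 px; content height = 3073 − 628 − 560 = 1885 px.
Top-right is two-thirds across and one-third down within the safe area.
x = 913 + 2 × 3245/3 = 913 + 2163.33 ≈ 3076
y = 628 + 1 × 1885/3 = 628 + 628.33 ≈ 1256

(3076, 1256)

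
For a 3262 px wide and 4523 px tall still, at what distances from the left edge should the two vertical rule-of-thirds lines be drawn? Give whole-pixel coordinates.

3262 / 3 = 1087.33, so the vertical lines sit at one and two thirds of 3262.

1087 px and 2175 px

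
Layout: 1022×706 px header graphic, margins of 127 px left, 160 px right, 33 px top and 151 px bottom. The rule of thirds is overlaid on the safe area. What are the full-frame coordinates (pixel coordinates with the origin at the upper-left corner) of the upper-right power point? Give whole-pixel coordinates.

x = 617 px, y = 207 px

Content width = 1022 − 127 − 160 = 735 px; content height = 706 − 33 − 151 = 522 px.
Upper-right is two-thirds across and one-third down within the safe area.
x = 127 + 2 × 735/3 = 127 + 490.00 ≈ 617
y = 33 + 1 × 522/3 = 33 + 174.00 ≈ 207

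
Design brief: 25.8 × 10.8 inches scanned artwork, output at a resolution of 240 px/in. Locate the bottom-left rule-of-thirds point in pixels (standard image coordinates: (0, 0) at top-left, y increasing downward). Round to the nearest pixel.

In pixels the canvas is 25.8 × 240 = 6192 wide and 10.8 × 240 = 2592 tall.
The bottom-left point is one-third across and two-thirds down:
x = 1 × 6192/3 ≈ 2064; y = 2 × 2592/3 ≈ 1728.

(2064, 1728)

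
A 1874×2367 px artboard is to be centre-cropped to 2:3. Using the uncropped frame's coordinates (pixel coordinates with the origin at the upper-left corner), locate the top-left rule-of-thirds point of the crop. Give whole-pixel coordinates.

x = 674 px, y = 789 px

1874/2367 > 2/3, so the 2:3 crop keeps the full height 2367 and trims width to 2367 × 2/3 = 1578.00 px.
Left offset = (1874 − 1578.00)/2 = 148.00 px; top offset = 0.
Top-left is one-third across and one-third down within the crop:
x = 148.00 + 1 × 1578.00/3 ≈ 674; y = 0.00 + 1 × 2367.00/3 ≈ 789.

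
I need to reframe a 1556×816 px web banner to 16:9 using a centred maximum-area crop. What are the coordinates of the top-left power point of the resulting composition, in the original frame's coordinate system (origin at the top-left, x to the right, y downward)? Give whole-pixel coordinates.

1556/816 > 16/9, so the 16:9 crop keeps the full height 816 and trims width to 816 × 16/9 = 1450.67 px.
Left offset = (1556 − 1450.67)/2 = 52.67 px; top offset = 0.
Top-left is one-third across and one-third down within the crop:
x = 52.67 + 1 × 1450.67/3 ≈ 536; y = 0.00 + 1 × 816.00/3 ≈ 272.

(536, 272)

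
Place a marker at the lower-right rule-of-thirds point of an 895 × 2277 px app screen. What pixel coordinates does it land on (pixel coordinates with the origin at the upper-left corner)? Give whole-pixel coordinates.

x = 597 px, y = 1518 px

The lower-right point sits two-thirds of the way across and two-thirds of the way down.
x = 2 × 895/3 ≈ 597; y = 2 × 2277/3 ≈ 1518.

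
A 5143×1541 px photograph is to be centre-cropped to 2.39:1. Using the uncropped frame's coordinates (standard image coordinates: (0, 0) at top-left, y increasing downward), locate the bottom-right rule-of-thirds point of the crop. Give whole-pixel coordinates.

5143/1541 > 2.39/1, so the 2.39:1 crop keeps the full height 1541 and trims width to 1541 × 2.39/1 = 3682.99 px.
Left offset = (5143 − 3682.99)/2 = 730.00 px; top offset = 0.
Bottom-right is two-thirds across and two-thirds down within the crop:
x = 730.00 + 2 × 3682.99/3 ≈ 3185; y = 0.00 + 2 × 1541.00/3 ≈ 1027.

x = 3185 px, y = 1027 px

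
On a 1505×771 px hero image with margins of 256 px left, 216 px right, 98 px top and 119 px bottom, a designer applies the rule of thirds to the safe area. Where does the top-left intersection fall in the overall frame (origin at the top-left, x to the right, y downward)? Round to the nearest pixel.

x = 600 px, y = 283 px

Content width = 1505 − 256 − 216 = 1033 px; content height = 771 − 98 − 119 = 554 px.
Top-left is one-third across and one-third down within the safe area.
x = 256 + 1 × 1033/3 = 256 + 344.33 ≈ 600
y = 98 + 1 × 554/3 = 98 + 184.67 ≈ 283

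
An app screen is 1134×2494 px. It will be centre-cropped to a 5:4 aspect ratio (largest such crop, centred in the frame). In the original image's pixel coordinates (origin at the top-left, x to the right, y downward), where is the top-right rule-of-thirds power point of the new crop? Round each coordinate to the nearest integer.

1134/2494 < 5/4, so the 5:4 crop keeps the full width 1134 and trims height to 1134 × 4/5 = 907.20 px.
Top offset = (2494 − 907.20)/2 = 793.40 px; left offset = 0.
Top-right is two-thirds across and one-third down within the crop:
x = 0.00 + 2 × 1134.00/3 ≈ 756; y = 793.40 + 1 × 907.20/3 ≈ 1096.

(756, 1096)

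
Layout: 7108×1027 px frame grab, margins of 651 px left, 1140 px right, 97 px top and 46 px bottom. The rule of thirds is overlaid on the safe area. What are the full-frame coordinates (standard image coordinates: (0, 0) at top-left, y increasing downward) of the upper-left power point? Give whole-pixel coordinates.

(2423, 392)

Content width = 7108 − 651 − 1140 = 5317 px; content height = 1027 − 97 − 46 = 884 px.
Upper-left is one-third across and one-third down within the safe area.
x = 651 + 1 × 5317/3 = 651 + 1772.33 ≈ 2423
y = 97 + 1 × 884/3 = 97 + 294.67 ≈ 392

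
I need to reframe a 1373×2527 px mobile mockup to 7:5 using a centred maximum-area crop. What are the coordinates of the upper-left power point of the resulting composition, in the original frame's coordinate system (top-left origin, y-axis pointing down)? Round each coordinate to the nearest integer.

x = 458 px, y = 1100 px

1373/2527 < 7/5, so the 7:5 crop keeps the full width 1373 and trims height to 1373 × 5/7 = 980.71 px.
Top offset = (2527 − 980.71)/2 = 773.14 px; left offset = 0.
Upper-left is one-third across and one-third down within the crop:
x = 0.00 + 1 × 1373.00/3 ≈ 458; y = 773.14 + 1 × 980.71/3 ≈ 1100.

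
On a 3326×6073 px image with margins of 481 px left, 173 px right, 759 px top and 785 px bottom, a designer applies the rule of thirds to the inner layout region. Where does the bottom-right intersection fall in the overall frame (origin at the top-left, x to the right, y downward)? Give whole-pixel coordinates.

Content width = 3326 − 481 − 173 = 2672 px; content height = 6073 − 759 − 785 = 4529 px.
Bottom-right is two-thirds across and two-thirds down within the inner layout region.
x = 481 + 2 × 2672/3 = 481 + 1781.33 ≈ 2262
y = 759 + 2 × 4529/3 = 759 + 3019.33 ≈ 3778

(2262, 3778)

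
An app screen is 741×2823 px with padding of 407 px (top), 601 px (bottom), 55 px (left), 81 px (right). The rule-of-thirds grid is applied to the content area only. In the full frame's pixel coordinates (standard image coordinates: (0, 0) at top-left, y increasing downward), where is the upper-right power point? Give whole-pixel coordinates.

Content width = 741 − 55 − 81 = 605 px; content height = 2823 − 407 − 601 = 1815 px.
Upper-right is two-thirds across and one-third down within the content area.
x = 55 + 2 × 605/3 = 55 + 403.33 ≈ 458
y = 407 + 1 × 1815/3 = 407 + 605.00 ≈ 1012

(458, 1012)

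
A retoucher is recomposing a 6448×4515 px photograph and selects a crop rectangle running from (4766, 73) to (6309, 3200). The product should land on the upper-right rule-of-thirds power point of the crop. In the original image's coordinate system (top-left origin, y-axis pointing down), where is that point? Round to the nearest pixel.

Crop width = 6309 − 4766 = 1543 px; one third is 514.33 px.
Crop height = 3200 − 73 = 3127 px; one third is 1042.33 px.
The upper-right point is two-thirds across and one-third down within the crop:
x = 4766 + 2 × 514.33 ≈ 5795; y = 73 + 1 × 1042.33 ≈ 1115.

(5795, 1115)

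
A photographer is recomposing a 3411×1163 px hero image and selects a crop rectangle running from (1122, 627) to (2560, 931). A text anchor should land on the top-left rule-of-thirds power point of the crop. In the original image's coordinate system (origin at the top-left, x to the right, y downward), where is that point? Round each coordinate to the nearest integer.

Crop width = 2560 − 1122 = 1438 px; one third is 479.33 px.
Crop height = 931 − 627 = 304 px; one third is 101.33 px.
The top-left point is one-third across and one-third down within the crop:
x = 1122 + 1 × 479.33 ≈ 1601; y = 627 + 1 × 101.33 ≈ 728.

x = 1601 px, y = 728 px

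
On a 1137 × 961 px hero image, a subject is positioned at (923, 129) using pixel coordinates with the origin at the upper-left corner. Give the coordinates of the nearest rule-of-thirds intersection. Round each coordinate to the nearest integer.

x = 758 px, y = 320 px

Third lines: x ∈ {379, 758}, y ∈ {320, 641}.
923 is closer to x = 758; 129 is closer to y = 320.
So the nearest intersection is the upper-right power point.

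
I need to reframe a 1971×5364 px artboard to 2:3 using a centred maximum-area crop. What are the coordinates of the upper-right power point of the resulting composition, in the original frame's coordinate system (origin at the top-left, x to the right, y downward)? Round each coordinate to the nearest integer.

1971/5364 < 2/3, so the 2:3 crop keeps the full width 1971 and trims height to 1971 × 3/2 = 2956.50 px.
Top offset = (5364 − 2956.50)/2 = 1203.75 px; left offset = 0.
Upper-right is two-thirds across and one-third down within the crop:
x = 0.00 + 2 × 1971.00/3 ≈ 1314; y = 1203.75 + 1 × 2956.50/3 ≈ 2189.

(1314, 2189)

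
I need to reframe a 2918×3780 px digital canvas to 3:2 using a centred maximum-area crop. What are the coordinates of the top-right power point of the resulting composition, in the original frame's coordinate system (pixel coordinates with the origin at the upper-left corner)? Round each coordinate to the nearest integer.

2918/3780 < 3/2, so the 3:2 crop keeps the full width 2918 and trims height to 2918 × 2/3 = 1945.33 px.
Top offset = (3780 − 1945.33)/2 = 917.33 px; left offset = 0.
Top-right is two-thirds across and one-third down within the crop:
x = 0.00 + 2 × 2918.00/3 ≈ 1945; y = 917.33 + 1 × 1945.33/3 ≈ 1566.

x = 1945 px, y = 1566 px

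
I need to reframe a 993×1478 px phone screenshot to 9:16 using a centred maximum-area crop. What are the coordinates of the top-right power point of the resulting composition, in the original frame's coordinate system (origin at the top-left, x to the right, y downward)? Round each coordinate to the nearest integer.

993/1478 > 9/16, so the 9:16 crop keeps the full height 1478 and trims width to 1478 × 9/16 = 831.38 px.
Left offset = (993 − 831.38)/2 = 80.81 px; top offset = 0.
Top-right is two-thirds across and one-third down within the crop:
x = 80.81 + 2 × 831.38/3 ≈ 635; y = 0.00 + 1 × 1478.00/3 ≈ 493.

x = 635 px, y = 493 px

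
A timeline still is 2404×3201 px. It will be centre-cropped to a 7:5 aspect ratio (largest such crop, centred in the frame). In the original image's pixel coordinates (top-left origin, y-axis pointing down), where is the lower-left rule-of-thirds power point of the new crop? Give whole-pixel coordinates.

2404/3201 < 7/5, so the 7:5 crop keeps the full width 2404 and trims height to 2404 × 5/7 = 1717.14 px.
Top offset = (3201 − 1717.14)/2 = 741.93 px; left offset = 0.
Lower-left is one-third across and two-thirds down within the crop:
x = 0.00 + 1 × 2404.00/3 ≈ 801; y = 741.93 + 2 × 1717.14/3 ≈ 1887.

x = 801 px, y = 1887 px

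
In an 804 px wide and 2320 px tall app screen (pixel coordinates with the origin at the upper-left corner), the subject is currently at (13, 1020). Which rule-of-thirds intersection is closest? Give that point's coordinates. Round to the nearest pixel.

Third lines: x ∈ {268, 536}, y ∈ {773, 1547}.
13 is closer to x = 268; 1020 is closer to y = 773.
So the nearest intersection is the upper-left power point.

(268, 773)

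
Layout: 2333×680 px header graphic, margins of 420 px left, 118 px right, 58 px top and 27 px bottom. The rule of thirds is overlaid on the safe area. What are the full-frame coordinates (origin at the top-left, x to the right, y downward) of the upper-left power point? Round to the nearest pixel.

(1018, 256)

Content width = 2333 − 420 − 118 = 1795 px; content height = 680 − 58 − 27 = 595 px.
Upper-left is one-third across and one-third down within the safe area.
x = 420 + 1 × 1795/3 = 420 + 598.33 ≈ 1018
y = 58 + 1 × 595/3 = 58 + 198.33 ≈ 256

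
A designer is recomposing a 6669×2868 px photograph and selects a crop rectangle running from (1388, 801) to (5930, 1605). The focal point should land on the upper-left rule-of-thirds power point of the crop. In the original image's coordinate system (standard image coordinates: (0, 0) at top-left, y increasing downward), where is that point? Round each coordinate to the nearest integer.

(2902, 1069)

Crop width = 5930 − 1388 = 4542 px; one third is 1514.00 px.
Crop height = 1605 − 801 = 804 px; one third is 268.00 px.
The upper-left point is one-third across and one-third down within the crop:
x = 1388 + 1 × 1514.00 ≈ 2902; y = 801 + 1 × 268.00 ≈ 1069.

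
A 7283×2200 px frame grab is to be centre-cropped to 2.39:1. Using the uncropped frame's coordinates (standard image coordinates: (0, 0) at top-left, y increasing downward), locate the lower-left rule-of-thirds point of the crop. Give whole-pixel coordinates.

7283/2200 > 2.39/1, so the 2.39:1 crop keeps the full height 2200 and trims width to 2200 × 2.39/1 = 5258.00 px.
Left offset = (7283 − 5258.00)/2 = 1012.50 px; top offset = 0.
Lower-left is one-third across and two-thirds down within the crop:
x = 1012.50 + 1 × 5258.00/3 ≈ 2765; y = 0.00 + 2 × 2200.00/3 ≈ 1467.

(2765, 1467)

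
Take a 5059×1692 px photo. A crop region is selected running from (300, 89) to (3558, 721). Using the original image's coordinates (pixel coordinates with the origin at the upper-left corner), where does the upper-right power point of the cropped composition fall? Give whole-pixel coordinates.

x = 2472 px, y = 300 px

Crop width = 3558 − 300 = 3258 px; one third is 1086.00 px.
Crop height = 721 − 89 = 632 px; one third is 210.67 px.
The upper-right point is two-thirds across and one-third down within the crop:
x = 300 + 2 × 1086.00 ≈ 2472; y = 89 + 1 × 210.67 ≈ 300.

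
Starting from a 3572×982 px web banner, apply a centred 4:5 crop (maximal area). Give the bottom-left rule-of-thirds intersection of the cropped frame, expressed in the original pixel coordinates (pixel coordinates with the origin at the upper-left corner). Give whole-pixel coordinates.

(1655, 655)

3572/982 > 4/5, so the 4:5 crop keeps the full height 982 and trims width to 982 × 4/5 = 785.60 px.
Left offset = (3572 − 785.60)/2 = 1393.20 px; top offset = 0.
Bottom-left is one-third across and two-thirds down within the crop:
x = 1393.20 + 1 × 785.60/3 ≈ 1655; y = 0.00 + 2 × 982.00/3 ≈ 655.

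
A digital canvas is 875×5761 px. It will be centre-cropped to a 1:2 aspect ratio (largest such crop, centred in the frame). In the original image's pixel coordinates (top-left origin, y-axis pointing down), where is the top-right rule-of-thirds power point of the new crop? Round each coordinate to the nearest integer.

875/5761 < 1/2, so the 1:2 crop keeps the full width 875 and trims height to 875 × 2/1 = 1750.00 px.
Top offset = (5761 − 1750.00)/2 = 2005.50 px; left offset = 0.
Top-right is two-thirds across and one-third down within the crop:
x = 0.00 + 2 × 875.00/3 ≈ 583; y = 2005.50 + 1 × 1750.00/3 ≈ 2589.

(583, 2589)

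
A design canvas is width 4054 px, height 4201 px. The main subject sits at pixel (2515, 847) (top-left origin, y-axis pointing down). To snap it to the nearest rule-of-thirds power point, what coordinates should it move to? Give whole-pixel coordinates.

Third lines: x ∈ {1351, 2703}, y ∈ {1400, 2801}.
2515 is closer to x = 2703; 847 is closer to y = 1400.
So the nearest intersection is the upper-right power point.

x = 2703 px, y = 1400 px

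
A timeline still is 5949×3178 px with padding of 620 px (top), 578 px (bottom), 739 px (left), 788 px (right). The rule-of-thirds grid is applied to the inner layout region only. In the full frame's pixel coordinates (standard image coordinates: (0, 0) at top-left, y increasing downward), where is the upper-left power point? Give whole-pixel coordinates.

Content width = 5949 − 739 − 788 = 4422 px; content height = 3178 − 620 − 578 = 1980 px.
Upper-left is one-third across and one-third down within the inner layout region.
x = 739 + 1 × 4422/3 = 739 + 1474.00 ≈ 2213
y = 620 + 1 × 1980/3 = 620 + 660.00 ≈ 1280

x = 2213 px, y = 1280 px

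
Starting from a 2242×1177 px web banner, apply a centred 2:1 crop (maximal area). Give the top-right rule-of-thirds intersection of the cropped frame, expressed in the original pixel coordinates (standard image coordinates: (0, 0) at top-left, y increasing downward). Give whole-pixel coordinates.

2242/1177 < 2/1, so the 2:1 crop keeps the full width 2242 and trims height to 2242 × 1/2 = 1121.00 px.
Top offset = (1177 − 1121.00)/2 = 28.00 px; left offset = 0.
Top-right is two-thirds across and one-third down within the crop:
x = 0.00 + 2 × 2242.00/3 ≈ 1495; y = 28.00 + 1 × 1121.00/3 ≈ 402.

x = 1495 px, y = 402 px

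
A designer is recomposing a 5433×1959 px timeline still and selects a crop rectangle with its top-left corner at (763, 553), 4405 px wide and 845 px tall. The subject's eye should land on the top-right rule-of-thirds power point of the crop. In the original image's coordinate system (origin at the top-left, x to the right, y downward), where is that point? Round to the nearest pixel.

(3700, 835)

One third of the crop width 4405 is 1468.33 px.
One third of the crop height 845 is 281.67 px.
The top-right point is two-thirds across and one-third down within the crop:
x = 763 + 2 × 1468.33 ≈ 3700; y = 553 + 1 × 281.67 ≈ 835.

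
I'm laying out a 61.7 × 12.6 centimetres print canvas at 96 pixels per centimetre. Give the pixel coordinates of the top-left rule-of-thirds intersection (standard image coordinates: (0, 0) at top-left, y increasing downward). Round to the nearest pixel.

In pixels the canvas is 61.7 × 96 = 5923.2 wide and 12.6 × 96 = 1209.6 tall.
The top-left point is one-third across and one-third down:
x = 1 × 5923.2/3 ≈ 1974; y = 1 × 1209.6/3 ≈ 403.

x = 1974 px, y = 403 px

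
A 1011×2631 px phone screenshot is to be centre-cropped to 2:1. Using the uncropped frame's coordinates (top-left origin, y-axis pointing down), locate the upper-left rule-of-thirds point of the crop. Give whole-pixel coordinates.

1011/2631 < 2/1, so the 2:1 crop keeps the full width 1011 and trims height to 1011 × 1/2 = 505.50 px.
Top offset = (2631 − 505.50)/2 = 1062.75 px; left offset = 0.
Upper-left is one-third across and one-third down within the crop:
x = 0.00 + 1 × 1011.00/3 ≈ 337; y = 1062.75 + 1 × 505.50/3 ≈ 1231.

x = 337 px, y = 1231 px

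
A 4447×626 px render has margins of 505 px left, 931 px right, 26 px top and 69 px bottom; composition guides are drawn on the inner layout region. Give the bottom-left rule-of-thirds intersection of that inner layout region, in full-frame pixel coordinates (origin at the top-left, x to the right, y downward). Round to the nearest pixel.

Content width = 4447 − 505 − 931 = 3011 px; content height = 626 − 26 − 69 = 531 px.
Bottom-left is one-third across and two-thirds down within the inner layout region.
x = 505 + 1 × 3011/3 = 505 + 1003.67 ≈ 1509
y = 26 + 2 × 531/3 = 26 + 354.00 ≈ 380

(1509, 380)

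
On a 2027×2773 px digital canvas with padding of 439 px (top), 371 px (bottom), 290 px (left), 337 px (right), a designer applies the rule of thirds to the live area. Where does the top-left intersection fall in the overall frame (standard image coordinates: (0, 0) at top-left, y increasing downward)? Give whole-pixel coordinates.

x = 757 px, y = 1093 px

Content width = 2027 − 290 − 337 = 1400 px; content height = 2773 − 439 − 371 = 1963 px.
Top-left is one-third across and one-third down within the live area.
x = 290 + 1 × 1400/3 = 290 + 466.67 ≈ 757
y = 439 + 1 × 1963/3 = 439 + 654.33 ≈ 1093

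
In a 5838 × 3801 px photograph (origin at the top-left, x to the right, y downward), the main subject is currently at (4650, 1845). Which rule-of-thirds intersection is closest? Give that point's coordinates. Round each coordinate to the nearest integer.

(3892, 1267)

Third lines: x ∈ {1946, 3892}, y ∈ {1267, 2534}.
4650 is closer to x = 3892; 1845 is closer to y = 1267.
So the nearest intersection is the upper-right power point.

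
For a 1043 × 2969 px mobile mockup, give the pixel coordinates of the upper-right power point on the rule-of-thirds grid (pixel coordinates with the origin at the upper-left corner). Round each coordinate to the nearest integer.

The upper-right point sits two-thirds of the way across and one-third of the way down.
x = 2 × 1043/3 ≈ 695; y = 1 × 2969/3 ≈ 990.

x = 695 px, y = 990 px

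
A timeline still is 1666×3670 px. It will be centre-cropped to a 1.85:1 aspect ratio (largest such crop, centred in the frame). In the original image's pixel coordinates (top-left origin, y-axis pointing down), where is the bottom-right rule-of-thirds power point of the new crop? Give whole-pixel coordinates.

1666/3670 < 1.85/1, so the 1.85:1 crop keeps the full width 1666 and trims height to 1666 × 1/1.85 = 900.54 px.
Top offset = (3670 − 900.54)/2 = 1384.73 px; left offset = 0.
Bottom-right is two-thirds across and two-thirds down within the crop:
x = 0.00 + 2 × 1666.00/3 ≈ 1111; y = 1384.73 + 2 × 900.54/3 ≈ 1985.

x = 1111 px, y = 1985 px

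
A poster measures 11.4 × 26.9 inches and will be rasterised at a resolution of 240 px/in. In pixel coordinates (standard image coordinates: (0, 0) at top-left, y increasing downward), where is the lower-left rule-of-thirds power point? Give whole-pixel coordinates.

x = 912 px, y = 4304 px

In pixels the canvas is 11.4 × 240 = 2736 wide and 26.9 × 240 = 6456 tall.
The lower-left point is one-third across and two-thirds down:
x = 1 × 2736/3 ≈ 912; y = 2 × 6456/3 ≈ 4304.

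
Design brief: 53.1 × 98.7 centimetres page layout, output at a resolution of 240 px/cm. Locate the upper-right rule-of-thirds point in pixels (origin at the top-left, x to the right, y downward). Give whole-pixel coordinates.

(8496, 7896)

In pixels the canvas is 53.1 × 240 = 12744 wide and 98.7 × 240 = 23688 tall.
The upper-right point is two-thirds across and one-third down:
x = 2 × 12744/3 ≈ 8496; y = 1 × 23688/3 ≈ 7896.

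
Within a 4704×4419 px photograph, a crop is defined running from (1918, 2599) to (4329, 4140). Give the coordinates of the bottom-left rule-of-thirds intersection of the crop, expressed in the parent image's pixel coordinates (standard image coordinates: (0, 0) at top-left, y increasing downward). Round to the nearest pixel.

x = 2722 px, y = 3626 px

Crop width = 4329 − 1918 = 2411 px; one third is 803.67 px.
Crop height = 4140 − 2599 = 1541 px; one third is 513.67 px.
The bottom-left point is one-third across and two-thirds down within the crop:
x = 1918 + 1 × 803.67 ≈ 2722; y = 2599 + 2 × 513.67 ≈ 3626.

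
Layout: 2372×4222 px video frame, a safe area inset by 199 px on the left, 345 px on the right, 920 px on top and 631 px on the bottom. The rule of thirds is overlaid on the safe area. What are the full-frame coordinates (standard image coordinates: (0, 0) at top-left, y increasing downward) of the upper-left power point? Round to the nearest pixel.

(808, 1810)

Content width = 2372 − 199 − 345 = 1828 px; content height = 4222 − 920 − 631 = 2671 px.
Upper-left is one-third across and one-third down within the safe area.
x = 199 + 1 × 1828/3 = 199 + 609.33 ≈ 808
y = 920 + 1 × 2671/3 = 920 + 890.33 ≈ 1810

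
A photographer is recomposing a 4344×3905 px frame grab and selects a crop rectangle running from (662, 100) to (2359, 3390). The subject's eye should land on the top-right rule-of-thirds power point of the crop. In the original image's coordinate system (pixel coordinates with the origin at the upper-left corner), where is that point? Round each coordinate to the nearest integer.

(1793, 1197)

Crop width = 2359 − 662 = 1697 px; one third is 565.67 px.
Crop height = 3390 − 100 = 3290 px; one third is 1096.67 px.
The top-right point is two-thirds across and one-third down within the crop:
x = 662 + 2 × 565.67 ≈ 1793; y = 100 + 1 × 1096.67 ≈ 1197.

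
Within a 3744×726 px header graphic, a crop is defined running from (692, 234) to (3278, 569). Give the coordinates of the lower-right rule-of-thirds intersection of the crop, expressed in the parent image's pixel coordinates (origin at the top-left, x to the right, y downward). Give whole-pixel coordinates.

x = 2416 px, y = 457 px

Crop width = 3278 − 692 = 2586 px; one third is 862.00 px.
Crop height = 569 − 234 = 335 px; one third is 111.67 px.
The lower-right point is two-thirds across and two-thirds down within the crop:
x = 692 + 2 × 862.00 ≈ 2416; y = 234 + 2 × 111.67 ≈ 457.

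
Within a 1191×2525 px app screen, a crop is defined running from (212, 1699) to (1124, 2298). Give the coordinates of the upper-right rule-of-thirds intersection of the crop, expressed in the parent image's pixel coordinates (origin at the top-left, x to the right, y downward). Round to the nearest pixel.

Crop width = 1124 − 212 = 912 px; one third is 304.00 px.
Crop height = 2298 − 1699 = 599 px; one third is 199.67 px.
The upper-right point is two-thirds across and one-third down within the crop:
x = 212 + 2 × 304.00 ≈ 820; y = 1699 + 1 × 199.67 ≈ 1899.

x = 820 px, y = 1899 px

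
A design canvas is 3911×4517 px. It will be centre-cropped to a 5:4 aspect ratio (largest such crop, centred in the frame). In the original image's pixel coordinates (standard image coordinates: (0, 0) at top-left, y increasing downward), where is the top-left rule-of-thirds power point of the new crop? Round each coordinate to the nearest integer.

3911/4517 < 5/4, so the 5:4 crop keeps the full width 3911 and trims height to 3911 × 4/5 = 3128.80 px.
Top offset = (4517 − 3128.80)/2 = 694.10 px; left offset = 0.
Top-left is one-third across and one-third down within the crop:
x = 0.00 + 1 × 3911.00/3 ≈ 1304; y = 694.10 + 1 × 3128.80/3 ≈ 1737.

x = 1304 px, y = 1737 px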